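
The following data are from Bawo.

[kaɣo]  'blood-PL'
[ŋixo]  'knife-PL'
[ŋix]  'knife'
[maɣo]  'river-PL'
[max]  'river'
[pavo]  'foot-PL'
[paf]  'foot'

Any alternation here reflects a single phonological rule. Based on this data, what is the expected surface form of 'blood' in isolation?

[kax]

The stem for 'river' ends in [ɣ] in [maɣo] but [x] in [max].
If /x/ were underlying and a rule turned it into [ɣ] before the PL suffix, 'knife' would also alternate; but it has [x] in both [ŋixo] and [ŋix].
So /ɣ/ is underlying, and a rule of word-final obstruent devoicing — voiced obstruents become voiceless word-finally — gives [x].
The one attested form of 'blood', [kaɣo], shows underlying /kaɣ/. Applying the same rule word-finally gives [kax].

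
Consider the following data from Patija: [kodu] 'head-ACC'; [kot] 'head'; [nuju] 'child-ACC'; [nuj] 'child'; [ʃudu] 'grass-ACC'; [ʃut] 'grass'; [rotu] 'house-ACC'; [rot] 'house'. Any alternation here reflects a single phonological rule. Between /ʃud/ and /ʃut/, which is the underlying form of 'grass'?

The stem for 'grass' ends in [d] in [ʃudu] but [t] in [ʃut].
But 'house' keeps [t] in both environments ([rotu], [rot]), so there is no rule changing /t/ to [d] before the ACC suffix.
The alternation reflects word-final obstruent devoicing: voiced obstruents become voiceless word-finally. /d/ is underlying.

/ʃud/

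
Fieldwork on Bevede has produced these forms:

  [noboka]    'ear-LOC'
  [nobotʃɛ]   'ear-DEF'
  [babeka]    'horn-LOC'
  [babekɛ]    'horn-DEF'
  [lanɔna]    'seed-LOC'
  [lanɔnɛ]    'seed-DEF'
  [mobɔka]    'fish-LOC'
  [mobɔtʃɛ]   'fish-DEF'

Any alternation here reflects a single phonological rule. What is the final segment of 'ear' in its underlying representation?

/tʃ/

The stem for 'ear' ends in [k] in [noboka] but [tʃ] in [nobotʃɛ].
But 'horn' keeps [k] in both environments ([babeka], [babekɛ]), so there is no rule changing /k/ to [tʃ] before the DEF suffix.
The underlying segment must be /tʃ/; palato-alveolar /tʃ/ becomes [k] when no front vowel follows, yielding [k] there.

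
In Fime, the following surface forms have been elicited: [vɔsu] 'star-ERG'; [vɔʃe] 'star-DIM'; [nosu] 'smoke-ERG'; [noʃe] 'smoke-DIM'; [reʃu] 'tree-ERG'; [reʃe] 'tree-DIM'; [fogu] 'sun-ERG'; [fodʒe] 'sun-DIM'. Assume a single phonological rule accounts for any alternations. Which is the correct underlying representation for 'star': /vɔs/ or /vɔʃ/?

/vɔs/

The root 'star' surfaces as [vɔsu] and [vɔʃe], with a stem-final [s] ~ [ʃ] alternation.
Compare 'tree', with invariant [ʃ] in [reʃu] and [reʃe]: an analysis with underlying /ʃ/ and a rule producing [s] before the ERG suffix would wrongly predict alternation here too.
The alternation reflects palatalization before a front vowel: /g/ and /s/ become palato-alveolar [dʒ] and [ʃ] before a front vowel. /s/ is underlying.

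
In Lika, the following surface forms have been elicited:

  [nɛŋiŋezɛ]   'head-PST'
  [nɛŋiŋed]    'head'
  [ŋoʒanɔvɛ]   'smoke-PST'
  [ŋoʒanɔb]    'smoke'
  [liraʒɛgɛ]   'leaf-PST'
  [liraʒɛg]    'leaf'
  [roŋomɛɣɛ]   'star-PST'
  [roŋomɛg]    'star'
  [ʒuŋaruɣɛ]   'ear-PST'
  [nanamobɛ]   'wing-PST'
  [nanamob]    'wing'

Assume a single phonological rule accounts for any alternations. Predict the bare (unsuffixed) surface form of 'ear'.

[ʒuŋarug]

The stem for 'star' ends in [ɣ] in [roŋomɛɣɛ] but [g] in [roŋomɛg].
Compare 'leaf', with invariant [g] in [liraʒɛgɛ] and [liraʒɛg]: an analysis with underlying /g/ and a rule producing [ɣ] before the PST suffix would wrongly predict alternation here too.
Therefore /ɣ/ is basic and [g] is derived by word-final hardening (voiced fricatives become stops word-finally).
From [ʒuŋaruɣɛ] the stem 'ear' is /ʒuŋaruɣ/; word-finally this yields [ʒuŋarug].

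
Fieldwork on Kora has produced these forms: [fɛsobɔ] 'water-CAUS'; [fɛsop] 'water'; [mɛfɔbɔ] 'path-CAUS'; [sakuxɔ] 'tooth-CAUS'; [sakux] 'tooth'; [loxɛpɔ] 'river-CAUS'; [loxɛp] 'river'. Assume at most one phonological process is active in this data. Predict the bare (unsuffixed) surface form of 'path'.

[mɛfɔp]

The root 'water' surfaces as [fɛsobɔ] and [fɛsop], with a stem-final [b] ~ [p] alternation.
If /p/ were underlying and a rule turned it into [b] before the CAUS suffix, 'river' would also alternate; but it has [p] in both [loxɛpɔ] and [loxɛp].
The alternation reflects word-final obstruent devoicing: voiced obstruents become voiceless word-finally. /b/ is underlying.
The one attested form of 'path', [mɛfɔbɔ], shows underlying /mɛfɔb/. Applying the same rule word-finally gives [mɛfɔp].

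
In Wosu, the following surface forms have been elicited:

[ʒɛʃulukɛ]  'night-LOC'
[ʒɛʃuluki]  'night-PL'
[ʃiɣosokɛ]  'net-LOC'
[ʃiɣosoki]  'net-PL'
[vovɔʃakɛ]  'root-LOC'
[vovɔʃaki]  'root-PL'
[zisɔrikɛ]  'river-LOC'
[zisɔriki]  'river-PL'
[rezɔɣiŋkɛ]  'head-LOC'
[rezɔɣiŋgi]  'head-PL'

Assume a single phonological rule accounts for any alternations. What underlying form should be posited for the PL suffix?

The PL morpheme has two allomorphs, [-gi] and [-ki].
By contrast the LOC suffix keeps its initial [k] throughout — that segment must be underlying.
The PL suffix is therefore /-gi/ underlyingly, with post-vocalic devoicing: voiced stops become voiceless after a vowel.

/-gi/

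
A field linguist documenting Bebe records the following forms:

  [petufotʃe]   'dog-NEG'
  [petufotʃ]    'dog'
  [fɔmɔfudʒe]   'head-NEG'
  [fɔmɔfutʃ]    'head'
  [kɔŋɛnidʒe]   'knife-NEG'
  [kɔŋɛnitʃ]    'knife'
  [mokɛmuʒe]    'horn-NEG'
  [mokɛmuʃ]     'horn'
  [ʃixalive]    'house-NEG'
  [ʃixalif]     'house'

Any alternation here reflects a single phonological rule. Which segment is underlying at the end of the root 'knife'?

/dʒ/

In [kɔŋɛnidʒe] and [kɔŋɛnitʃ] the final segment of 'knife' alternates: [dʒ] ~ [tʃ].
Compare 'dog', with invariant [tʃ] in [petufotʃe] and [petufotʃ]: an analysis with underlying /tʃ/ and a rule producing [dʒ] before the NEG suffix would wrongly predict alternation here too.
The alternation reflects word-final obstruent devoicing: voiced obstruents become voiceless word-finally. /dʒ/ is underlying.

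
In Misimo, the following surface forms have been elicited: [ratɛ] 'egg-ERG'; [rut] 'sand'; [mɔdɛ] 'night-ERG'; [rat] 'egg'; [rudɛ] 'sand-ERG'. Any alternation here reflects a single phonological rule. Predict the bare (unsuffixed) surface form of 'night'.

The root 'sand' surfaces as [rut] and [rudɛ], with a stem-final [t] ~ [d] alternation.
If /t/ were underlying and a rule turned it into [d] before the ERG suffix, 'egg' would also alternate; but it has [t] in both [rat] and [ratɛ].
Therefore /d/ is basic and [t] is derived by word-final obstruent devoicing (voiced obstruents become voiceless word-finally).
The one attested form of 'night', [mɔdɛ], shows underlying /mɔd/. Applying the same rule word-finally gives [mɔt].

[mɔt]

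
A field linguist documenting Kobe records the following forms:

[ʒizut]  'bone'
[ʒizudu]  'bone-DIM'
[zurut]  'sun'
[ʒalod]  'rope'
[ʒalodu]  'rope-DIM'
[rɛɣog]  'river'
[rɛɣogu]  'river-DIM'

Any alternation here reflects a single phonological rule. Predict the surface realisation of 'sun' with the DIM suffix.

[zurudu]

The root 'bone' surfaces as [ʒizut] and [ʒizudu], with a stem-final [t] ~ [d] alternation.
If /d/ were underlying and a rule turned it into [t] in isolation, 'rope' would also alternate; but it has [d] in both [ʒalod] and [ʒalodu].
The underlying segment must be /t/; voiceless stops become voiced between vowels, yielding [d] there.
The one attested form of 'sun', [zurut], shows underlying /zurut/. Applying the same rule between vowels gives [zurudu].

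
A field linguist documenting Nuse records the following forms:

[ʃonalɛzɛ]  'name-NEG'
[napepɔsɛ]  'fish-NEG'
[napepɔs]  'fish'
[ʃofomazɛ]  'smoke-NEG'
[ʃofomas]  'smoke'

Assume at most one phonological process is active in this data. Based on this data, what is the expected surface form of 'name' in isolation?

'smoke' shows [z] ~ [s] at the end of the stem ([ʃofomazɛ] vs [ʃofomas]).
Compare 'fish', with invariant [s] in [napepɔsɛ] and [napepɔs]: an analysis with underlying /s/ and a rule producing [z] before the NEG suffix would wrongly predict alternation here too.
The alternation reflects word-final obstruent devoicing: voiced obstruents become voiceless word-finally. /z/ is underlying.
The one attested form of 'name', [ʃonalɛzɛ], shows underlying /ʃonalɛz/. Applying the same rule word-finally gives [ʃonalɛs].

[ʃonalɛs]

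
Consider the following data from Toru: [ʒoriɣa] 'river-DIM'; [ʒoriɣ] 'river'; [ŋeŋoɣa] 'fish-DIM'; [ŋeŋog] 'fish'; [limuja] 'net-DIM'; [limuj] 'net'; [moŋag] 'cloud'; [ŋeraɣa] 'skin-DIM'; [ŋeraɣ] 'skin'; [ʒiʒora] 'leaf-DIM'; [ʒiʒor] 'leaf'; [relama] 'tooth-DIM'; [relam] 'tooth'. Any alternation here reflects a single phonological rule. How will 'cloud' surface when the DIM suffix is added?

[moŋaɣa]

'fish' shows [ɣ] ~ [g] at the end of the stem ([ŋeŋoɣa] vs [ŋeŋog]).
But 'river' keeps [ɣ] in both environments ([ʒoriɣa], [ʒoriɣ]), so there is no rule changing /ɣ/ to [g] in isolation.
The underlying segment must be /g/; voiced stops become fricatives between vowels, yielding [ɣ] there.
The one attested form of 'cloud', [moŋag], shows underlying /moŋag/. Applying the same rule between vowels gives [moŋaɣa].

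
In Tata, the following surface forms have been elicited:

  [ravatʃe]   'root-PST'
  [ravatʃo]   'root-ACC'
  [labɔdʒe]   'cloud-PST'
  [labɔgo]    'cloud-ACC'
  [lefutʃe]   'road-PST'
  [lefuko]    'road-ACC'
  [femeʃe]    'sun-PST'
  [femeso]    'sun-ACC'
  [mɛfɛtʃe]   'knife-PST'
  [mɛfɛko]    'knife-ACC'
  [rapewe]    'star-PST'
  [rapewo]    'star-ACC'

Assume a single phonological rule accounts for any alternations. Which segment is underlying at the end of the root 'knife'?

The root 'knife' surfaces as [mɛfɛtʃe] and [mɛfɛko], with a stem-final [tʃ] ~ [k] alternation.
The stem 'root' ([ravatʃe], [ravatʃo]) shows [tʃ] unchanged in both environments, so [tʃ] cannot be basic with [k] derived before the ACC suffix.
So /k/ is underlying, and a rule of palatalization before a front vowel — /k/, /g/ and /s/ become palato-alveolar [tʃ], [dʒ] and [ʃ] before a front vowel — gives [tʃ].

/k/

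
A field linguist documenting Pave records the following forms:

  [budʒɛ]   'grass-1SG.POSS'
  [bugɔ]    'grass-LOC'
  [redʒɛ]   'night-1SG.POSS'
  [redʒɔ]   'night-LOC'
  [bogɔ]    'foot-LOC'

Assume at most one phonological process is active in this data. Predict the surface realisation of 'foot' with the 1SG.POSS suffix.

The stem for 'grass' ends in [dʒ] in [budʒɛ] but [g] in [bugɔ].
Compare 'night', with invariant [dʒ] in [redʒɛ] and [redʒɔ]: an analysis with underlying /dʒ/ and a rule producing [g] before the LOC suffix would wrongly predict alternation here too.
Therefore /g/ is basic and [dʒ] is derived by palatalization before a front vowel (/g/ becomes palato-alveolar [dʒ] before a front vowel).
The one attested form of 'foot', [bogɔ], shows underlying /bog/. Applying the same rule before a front vowel gives [bodʒɛ].

[bodʒɛ]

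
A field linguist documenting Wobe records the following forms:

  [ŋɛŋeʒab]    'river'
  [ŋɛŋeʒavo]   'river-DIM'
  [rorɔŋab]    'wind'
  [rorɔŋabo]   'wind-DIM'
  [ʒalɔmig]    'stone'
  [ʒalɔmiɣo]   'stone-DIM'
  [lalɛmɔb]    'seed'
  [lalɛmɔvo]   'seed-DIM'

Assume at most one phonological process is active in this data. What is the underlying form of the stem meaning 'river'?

The root 'river' surfaces as [ŋɛŋeʒab] and [ŋɛŋeʒavo], with a stem-final [b] ~ [v] alternation.
The stem 'wind' ([rorɔŋab], [rorɔŋabo]) shows [b] unchanged in both environments, so [b] cannot be basic with [v] derived before the DIM suffix.
The alternation reflects word-final hardening: voiced fricatives become stops word-finally. /v/ is underlying.
The underlying form of 'river' is therefore /ŋɛŋeʒav/.

/ŋɛŋeʒav/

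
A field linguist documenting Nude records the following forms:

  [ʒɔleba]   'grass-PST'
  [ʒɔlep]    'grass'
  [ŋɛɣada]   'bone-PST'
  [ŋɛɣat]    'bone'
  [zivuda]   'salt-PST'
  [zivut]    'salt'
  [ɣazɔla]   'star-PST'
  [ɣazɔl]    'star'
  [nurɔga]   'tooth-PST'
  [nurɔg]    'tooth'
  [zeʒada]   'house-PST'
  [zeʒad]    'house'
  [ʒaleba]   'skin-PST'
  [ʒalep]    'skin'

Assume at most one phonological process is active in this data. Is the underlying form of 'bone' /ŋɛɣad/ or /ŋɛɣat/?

/ŋɛɣat/

'bone' shows [d] ~ [t] at the end of the stem ([ŋɛɣada] vs [ŋɛɣat]).
Compare 'house', with invariant [d] in [zeʒada] and [zeʒad]: an analysis with underlying /d/ and a rule producing [t] in isolation would wrongly predict alternation here too.
The underlying segment must be /t/; voiceless stops become voiced between vowels, yielding [d] there.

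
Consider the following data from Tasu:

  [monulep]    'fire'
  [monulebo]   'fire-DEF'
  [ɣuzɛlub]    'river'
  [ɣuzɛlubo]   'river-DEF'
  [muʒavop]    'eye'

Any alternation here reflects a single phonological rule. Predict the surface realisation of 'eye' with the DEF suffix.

In [monulep] and [monulebo] the final segment of 'fire' alternates: [p] ~ [b].
But 'river' keeps [b] in both environments ([ɣuzɛlub], [ɣuzɛlubo]), so there is no rule changing /b/ to [p] in isolation.
Therefore /p/ is basic and [b] is derived by intervocalic voicing (voiceless stops become voiced between vowels).
The one attested form of 'eye', [muʒavop], shows underlying /muʒavop/. Applying the same rule between vowels gives [muʒavobo].

[muʒavobo]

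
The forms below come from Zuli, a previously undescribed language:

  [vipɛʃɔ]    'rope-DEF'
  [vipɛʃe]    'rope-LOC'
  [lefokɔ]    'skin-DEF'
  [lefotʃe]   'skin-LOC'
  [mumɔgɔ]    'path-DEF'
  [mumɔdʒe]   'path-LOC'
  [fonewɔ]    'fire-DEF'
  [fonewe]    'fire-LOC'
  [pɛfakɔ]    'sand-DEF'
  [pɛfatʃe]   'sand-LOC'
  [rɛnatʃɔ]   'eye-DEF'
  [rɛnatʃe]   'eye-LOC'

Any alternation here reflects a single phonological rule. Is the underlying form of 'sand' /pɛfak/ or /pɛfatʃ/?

/pɛfak/

The root 'sand' surfaces as [pɛfakɔ] and [pɛfatʃe], with a stem-final [k] ~ [tʃ] alternation.
If /tʃ/ were underlying and a rule turned it into [k] before the DEF suffix, 'eye' would also alternate; but it has [tʃ] in both [rɛnatʃɔ] and [rɛnatʃe].
The underlying segment must be /k/; /k/ and /g/ become palato-alveolar [tʃ] and [dʒ] before a front vowel, yielding [tʃ] there.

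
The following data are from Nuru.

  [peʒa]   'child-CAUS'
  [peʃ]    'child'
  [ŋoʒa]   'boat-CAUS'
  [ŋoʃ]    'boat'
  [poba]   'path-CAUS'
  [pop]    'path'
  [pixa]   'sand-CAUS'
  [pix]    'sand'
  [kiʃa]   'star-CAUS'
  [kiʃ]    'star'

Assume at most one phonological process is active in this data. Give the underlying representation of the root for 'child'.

/peʒ/

'child' shows [ʒ] ~ [ʃ] at the end of the stem ([peʒa] vs [peʃ]).
If /ʃ/ were underlying and a rule turned it into [ʒ] before the CAUS suffix, 'star' would also alternate; but it has [ʃ] in both [kiʃa] and [kiʃ].
So /ʒ/ is underlying, and a rule of word-final obstruent devoicing — voiced obstruents become voiceless word-finally — gives [ʃ].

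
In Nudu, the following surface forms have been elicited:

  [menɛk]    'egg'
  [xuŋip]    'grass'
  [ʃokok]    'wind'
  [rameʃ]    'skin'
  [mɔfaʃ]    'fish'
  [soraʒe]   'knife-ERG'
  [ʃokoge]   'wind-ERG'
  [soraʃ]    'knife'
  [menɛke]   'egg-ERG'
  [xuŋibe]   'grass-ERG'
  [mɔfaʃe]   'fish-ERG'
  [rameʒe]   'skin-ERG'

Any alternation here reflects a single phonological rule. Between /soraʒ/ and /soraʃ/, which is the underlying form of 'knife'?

/soraʒ/

In [soraʃ] and [soraʒe] the final segment of 'knife' alternates: [ʃ] ~ [ʒ].
But 'fish' keeps [ʃ] in both environments ([mɔfaʃ], [mɔfaʃe]), so there is no rule changing /ʃ/ to [ʒ] before the ERG suffix.
The alternation reflects word-final obstruent devoicing: voiced obstruents become voiceless word-finally. /ʒ/ is underlying.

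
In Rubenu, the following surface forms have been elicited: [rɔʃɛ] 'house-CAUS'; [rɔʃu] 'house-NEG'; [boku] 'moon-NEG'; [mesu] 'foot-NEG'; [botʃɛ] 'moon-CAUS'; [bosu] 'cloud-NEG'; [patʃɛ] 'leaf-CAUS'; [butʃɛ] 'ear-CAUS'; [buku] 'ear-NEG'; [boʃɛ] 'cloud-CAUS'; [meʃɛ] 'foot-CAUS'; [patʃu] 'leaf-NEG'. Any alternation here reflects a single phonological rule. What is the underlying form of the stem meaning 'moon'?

/bok/

The stem for 'moon' ends in [tʃ] in [botʃɛ] but [k] in [boku].
The stem 'leaf' ([patʃɛ], [patʃu]) shows [tʃ] unchanged in both environments, so [tʃ] cannot be basic with [k] derived before the NEG suffix.
The underlying segment must be /k/; /k/ and /s/ become palato-alveolar [tʃ] and [ʃ] before a front vowel, yielding [tʃ] there.
So 'moon' = /bok/.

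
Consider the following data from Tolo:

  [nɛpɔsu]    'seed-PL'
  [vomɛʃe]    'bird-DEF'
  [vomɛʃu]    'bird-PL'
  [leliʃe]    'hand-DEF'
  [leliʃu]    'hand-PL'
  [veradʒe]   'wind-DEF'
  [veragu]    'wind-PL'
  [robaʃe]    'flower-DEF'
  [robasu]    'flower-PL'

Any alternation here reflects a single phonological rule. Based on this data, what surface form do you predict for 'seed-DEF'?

[nɛpɔʃe]

In [robaʃe] and [robasu] the final segment of 'flower' alternates: [ʃ] ~ [s].
Compare 'hand', with invariant [ʃ] in [leliʃe] and [leliʃu]: an analysis with underlying /ʃ/ and a rule producing [s] before the PL suffix would wrongly predict alternation here too.
So /s/ is underlying, and a rule of palatalization before a front vowel — /g/ and /s/ become palato-alveolar [dʒ] and [ʃ] before a front vowel — gives [ʃ].
The one attested form of 'seed', [nɛpɔsu], shows underlying /nɛpɔs/. Applying the same rule before a front vowel gives [nɛpɔʃe].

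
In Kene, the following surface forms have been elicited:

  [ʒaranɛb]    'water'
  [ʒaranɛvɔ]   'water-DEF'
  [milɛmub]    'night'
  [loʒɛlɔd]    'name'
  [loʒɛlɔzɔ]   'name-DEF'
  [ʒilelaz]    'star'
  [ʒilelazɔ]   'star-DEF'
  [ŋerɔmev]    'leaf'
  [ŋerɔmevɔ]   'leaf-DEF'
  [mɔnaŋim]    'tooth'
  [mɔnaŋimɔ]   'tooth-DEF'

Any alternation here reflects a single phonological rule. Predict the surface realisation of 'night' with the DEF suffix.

[milɛmuvɔ]

'water' shows [b] ~ [v] at the end of the stem ([ʒaranɛb] vs [ʒaranɛvɔ]).
But 'leaf' keeps [v] in both environments ([ŋerɔmev], [ŋerɔmevɔ]), so there is no rule changing /v/ to [b] in isolation.
Therefore /b/ is basic and [v] is derived by intervocalic spirantization (voiced stops become fricatives between vowels).
From [milɛmub] the stem 'night' is /milɛmub/; between vowels this yields [milɛmuvɔ].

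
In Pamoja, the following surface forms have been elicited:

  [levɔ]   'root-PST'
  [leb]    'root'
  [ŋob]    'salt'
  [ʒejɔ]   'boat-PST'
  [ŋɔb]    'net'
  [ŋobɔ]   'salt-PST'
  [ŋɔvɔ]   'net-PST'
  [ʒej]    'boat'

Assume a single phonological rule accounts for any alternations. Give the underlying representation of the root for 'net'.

'net' shows [b] ~ [v] at the end of the stem ([ŋɔb] vs [ŋɔvɔ]).
Compare 'salt', with invariant [b] in [ŋob] and [ŋobɔ]: an analysis with underlying /b/ and a rule producing [v] before the PST suffix would wrongly predict alternation here too.
Therefore /v/ is basic and [b] is derived by word-final hardening (voiced fricatives become stops word-finally).

/ŋɔv/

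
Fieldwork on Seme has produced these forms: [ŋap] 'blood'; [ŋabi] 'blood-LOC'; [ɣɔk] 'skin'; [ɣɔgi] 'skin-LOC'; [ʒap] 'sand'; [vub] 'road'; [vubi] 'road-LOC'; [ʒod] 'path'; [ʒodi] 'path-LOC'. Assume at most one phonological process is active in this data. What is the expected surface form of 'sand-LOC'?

The root 'blood' surfaces as [ŋap] and [ŋabi], with a stem-final [p] ~ [b] alternation.
But 'road' keeps [b] in both environments ([vub], [vubi]), so there is no rule changing /b/ to [p] in isolation.
So /p/ is underlying, and a rule of intervocalic voicing — voiceless stops become voiced between vowels — gives [b].
From [ʒap] the stem 'sand' is /ʒap/; between vowels this yields [ʒabi].

[ʒabi]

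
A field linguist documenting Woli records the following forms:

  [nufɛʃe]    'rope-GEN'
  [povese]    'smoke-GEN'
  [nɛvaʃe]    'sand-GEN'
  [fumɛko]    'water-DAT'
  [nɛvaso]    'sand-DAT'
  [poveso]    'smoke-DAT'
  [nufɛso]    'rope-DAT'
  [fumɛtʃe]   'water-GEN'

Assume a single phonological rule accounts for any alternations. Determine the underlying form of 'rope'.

The root 'rope' surfaces as [nufɛʃe] and [nufɛso], with a stem-final [ʃ] ~ [s] alternation.
If /s/ were underlying and a rule turned it into [ʃ] before the GEN suffix, 'smoke' would also alternate; but it has [s] in both [povese] and [poveso].
Therefore /ʃ/ is basic and [s] is derived by depalatalization (palato-alveolar /tʃ/ and /ʃ/ become [k] and [s] when no front vowel follows).

/nufɛʃ/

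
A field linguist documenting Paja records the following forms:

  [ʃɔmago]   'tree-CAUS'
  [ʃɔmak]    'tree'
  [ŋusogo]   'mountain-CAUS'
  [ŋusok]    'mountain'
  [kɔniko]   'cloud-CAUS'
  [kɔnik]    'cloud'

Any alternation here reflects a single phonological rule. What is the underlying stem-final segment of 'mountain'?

The root 'mountain' surfaces as [ŋusogo] and [ŋusok], with a stem-final [g] ~ [k] alternation.
The stem 'cloud' ([kɔniko], [kɔnik]) shows [k] unchanged in both environments, so [k] cannot be basic with [g] derived before the CAUS suffix.
Therefore /g/ is basic and [k] is derived by word-final obstruent devoicing (voiced obstruents become voiceless word-finally).

/g/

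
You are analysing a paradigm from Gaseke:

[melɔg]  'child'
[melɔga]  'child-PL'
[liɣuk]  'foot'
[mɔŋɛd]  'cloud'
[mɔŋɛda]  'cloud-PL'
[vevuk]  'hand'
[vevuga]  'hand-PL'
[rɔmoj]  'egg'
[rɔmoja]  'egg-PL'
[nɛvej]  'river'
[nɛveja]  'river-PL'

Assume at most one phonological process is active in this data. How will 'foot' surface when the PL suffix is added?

[liɣuga]

The stem for 'hand' ends in [k] in [vevuk] but [g] in [vevuga].
But 'child' keeps [g] in both environments ([melɔg], [melɔga]), so there is no rule changing /g/ to [k] in isolation.
The underlying segment must be /k/; voiceless stops become voiced between vowels, yielding [g] there.
The one attested form of 'foot', [liɣuk], shows underlying /liɣuk/. Applying the same rule between vowels gives [liɣuga].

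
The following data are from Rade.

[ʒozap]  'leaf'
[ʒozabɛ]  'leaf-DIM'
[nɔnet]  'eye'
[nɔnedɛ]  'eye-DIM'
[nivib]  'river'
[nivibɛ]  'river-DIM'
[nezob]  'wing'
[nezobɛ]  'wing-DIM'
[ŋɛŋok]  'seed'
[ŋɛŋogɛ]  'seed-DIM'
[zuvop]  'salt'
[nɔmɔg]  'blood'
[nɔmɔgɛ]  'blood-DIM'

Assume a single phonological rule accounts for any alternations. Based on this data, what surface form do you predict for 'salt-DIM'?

In [ʒozap] and [ʒozabɛ] the final segment of 'leaf' alternates: [p] ~ [b].
If /b/ were underlying and a rule turned it into [p] in isolation, 'wing' would also alternate; but it has [b] in both [nezob] and [nezobɛ].
The alternation reflects intervocalic voicing: voiceless stops become voiced between vowels. /p/ is underlying.
From [zuvop] the stem 'salt' is /zuvop/; between vowels this yields [zuvobɛ].

[zuvobɛ]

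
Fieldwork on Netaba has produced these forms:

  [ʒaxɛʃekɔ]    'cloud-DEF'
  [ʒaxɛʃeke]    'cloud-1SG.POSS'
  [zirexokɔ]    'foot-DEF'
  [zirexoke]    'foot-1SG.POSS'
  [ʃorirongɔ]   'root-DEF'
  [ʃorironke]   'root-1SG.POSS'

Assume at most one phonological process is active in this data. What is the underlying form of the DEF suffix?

The DEF suffix surfaces as [-gɔ] and [-kɔ], depending on the final segment of the stem.
The 1SG.POSS suffix, which begins with [k], is invariant after every stem; so [k] is not altered by any rule here.
The DEF suffix is therefore /-gɔ/ underlyingly, with post-vocalic devoicing: voiced stops become voiceless after a vowel.

/-gɔ/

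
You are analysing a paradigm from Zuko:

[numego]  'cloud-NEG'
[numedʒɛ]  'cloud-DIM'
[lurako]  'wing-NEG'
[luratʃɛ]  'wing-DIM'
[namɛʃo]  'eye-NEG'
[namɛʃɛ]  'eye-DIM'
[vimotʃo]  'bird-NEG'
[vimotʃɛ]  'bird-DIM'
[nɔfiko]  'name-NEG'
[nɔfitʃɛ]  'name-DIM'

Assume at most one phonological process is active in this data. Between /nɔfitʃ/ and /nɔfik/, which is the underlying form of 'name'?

/nɔfik/

In [nɔfiko] and [nɔfitʃɛ] the final segment of 'name' alternates: [k] ~ [tʃ].
If /tʃ/ were underlying and a rule turned it into [k] before the NEG suffix, 'bird' would also alternate; but it has [tʃ] in both [vimotʃo] and [vimotʃɛ].
Therefore /k/ is basic and [tʃ] is derived by palatalization before a front vowel (/k/ and /g/ become palato-alveolar [tʃ] and [dʒ] before a front vowel).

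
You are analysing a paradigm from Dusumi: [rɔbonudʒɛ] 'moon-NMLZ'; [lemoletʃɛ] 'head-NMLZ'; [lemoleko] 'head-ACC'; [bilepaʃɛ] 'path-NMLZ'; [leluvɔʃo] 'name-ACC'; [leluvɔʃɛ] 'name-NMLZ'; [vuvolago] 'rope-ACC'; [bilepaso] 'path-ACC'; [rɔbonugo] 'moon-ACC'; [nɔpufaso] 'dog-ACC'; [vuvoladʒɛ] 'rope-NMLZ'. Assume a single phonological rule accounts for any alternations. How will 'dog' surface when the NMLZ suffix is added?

The stem for 'path' ends in [s] in [bilepaso] but [ʃ] in [bilepaʃɛ].
The stem 'name' ([leluvɔʃo], [leluvɔʃɛ]) shows [ʃ] unchanged in both environments, so [ʃ] cannot be basic with [s] derived before the ACC suffix.
The alternation reflects palatalization before a front vowel: /k/, /g/ and /s/ become palato-alveolar [tʃ], [dʒ] and [ʃ] before a front vowel. /s/ is underlying.
The one attested form of 'dog', [nɔpufaso], shows underlying /nɔpufas/. Applying the same rule before a front vowel gives [nɔpufaʃɛ].

[nɔpufaʃɛ]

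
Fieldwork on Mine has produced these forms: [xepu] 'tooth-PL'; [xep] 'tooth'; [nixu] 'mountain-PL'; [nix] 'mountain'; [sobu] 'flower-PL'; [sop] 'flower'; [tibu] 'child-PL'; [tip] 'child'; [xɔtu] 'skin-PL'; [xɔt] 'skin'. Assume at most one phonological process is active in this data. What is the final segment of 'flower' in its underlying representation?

'flower' shows [b] ~ [p] at the end of the stem ([sobu] vs [sop]).
The stem 'tooth' ([xepu], [xep]) shows [p] unchanged in both environments, so [p] cannot be basic with [b] derived before the PL suffix.
So /b/ is underlying, and a rule of word-final obstruent devoicing — voiced obstruents become voiceless word-finally — gives [p].

/b/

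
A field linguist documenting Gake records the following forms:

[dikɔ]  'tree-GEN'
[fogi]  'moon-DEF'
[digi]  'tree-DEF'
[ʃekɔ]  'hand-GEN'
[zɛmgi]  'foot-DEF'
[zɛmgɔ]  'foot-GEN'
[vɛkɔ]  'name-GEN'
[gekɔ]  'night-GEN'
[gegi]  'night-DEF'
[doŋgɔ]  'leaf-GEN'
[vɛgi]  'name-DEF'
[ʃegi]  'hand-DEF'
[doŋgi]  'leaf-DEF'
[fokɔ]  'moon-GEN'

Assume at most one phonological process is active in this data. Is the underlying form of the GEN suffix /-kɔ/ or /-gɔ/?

The GEN suffix surfaces as [-gɔ] and [-kɔ], depending on the final segment of the stem.
By contrast the DEF suffix keeps its initial [g] throughout — that segment must be underlying.
So the underlying form is /-kɔ/, and voiceless stops become voiced after a nasal.

/-kɔ/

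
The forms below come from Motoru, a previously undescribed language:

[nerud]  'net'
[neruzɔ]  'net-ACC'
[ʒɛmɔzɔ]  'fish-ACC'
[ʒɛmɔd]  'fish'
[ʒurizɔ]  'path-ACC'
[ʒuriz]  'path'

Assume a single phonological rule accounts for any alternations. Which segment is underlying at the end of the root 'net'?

/d/

The stem for 'net' ends in [z] in [neruzɔ] but [d] in [nerud].
Compare 'path', with invariant [z] in [ʒurizɔ] and [ʒuriz]: an analysis with underlying /z/ and a rule producing [d] in isolation would wrongly predict alternation here too.
Therefore /d/ is basic and [z] is derived by intervocalic spirantization (voiced stops become fricatives between vowels).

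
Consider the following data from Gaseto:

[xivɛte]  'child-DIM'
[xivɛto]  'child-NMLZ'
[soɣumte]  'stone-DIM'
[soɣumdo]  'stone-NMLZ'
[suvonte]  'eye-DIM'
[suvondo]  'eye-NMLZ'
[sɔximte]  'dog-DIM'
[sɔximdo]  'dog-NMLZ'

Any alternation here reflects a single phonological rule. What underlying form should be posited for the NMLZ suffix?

/-do/

The NMLZ morpheme has two allomorphs, [-do] and [-to].
By contrast the DIM suffix keeps its initial [t] throughout — that segment must be underlying.
The NMLZ suffix is therefore /-do/ underlyingly, with post-vocalic devoicing: voiced stops become voiceless after a vowel.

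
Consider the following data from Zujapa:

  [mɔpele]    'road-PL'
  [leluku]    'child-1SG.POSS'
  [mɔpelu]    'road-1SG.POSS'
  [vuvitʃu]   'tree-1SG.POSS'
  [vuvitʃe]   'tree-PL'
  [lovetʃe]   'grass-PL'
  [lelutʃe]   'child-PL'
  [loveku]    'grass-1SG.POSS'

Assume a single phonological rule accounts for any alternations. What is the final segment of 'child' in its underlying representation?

/k/

In [leluku] and [lelutʃe] the final segment of 'child' alternates: [k] ~ [tʃ].
If /tʃ/ were underlying and a rule turned it into [k] before the 1SG.POSS suffix, 'tree' would also alternate; but it has [tʃ] in both [vuvitʃu] and [vuvitʃe].
The alternation reflects palatalization before a front vowel: /k/ becomes palato-alveolar [tʃ] before a front vowel. /k/ is underlying.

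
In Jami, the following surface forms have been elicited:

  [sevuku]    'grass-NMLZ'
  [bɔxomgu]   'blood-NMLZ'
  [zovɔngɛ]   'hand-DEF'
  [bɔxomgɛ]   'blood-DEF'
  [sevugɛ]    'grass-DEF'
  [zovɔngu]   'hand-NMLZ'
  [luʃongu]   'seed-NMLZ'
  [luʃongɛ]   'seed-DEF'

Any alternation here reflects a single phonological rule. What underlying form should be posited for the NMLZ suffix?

The NMLZ morpheme has two allomorphs, [-gu] and [-ku].
By contrast the DEF suffix keeps its initial [g] throughout — that segment must be underlying.
So the underlying form is /-ku/, and voiceless stops become voiced after a nasal.

/-ku/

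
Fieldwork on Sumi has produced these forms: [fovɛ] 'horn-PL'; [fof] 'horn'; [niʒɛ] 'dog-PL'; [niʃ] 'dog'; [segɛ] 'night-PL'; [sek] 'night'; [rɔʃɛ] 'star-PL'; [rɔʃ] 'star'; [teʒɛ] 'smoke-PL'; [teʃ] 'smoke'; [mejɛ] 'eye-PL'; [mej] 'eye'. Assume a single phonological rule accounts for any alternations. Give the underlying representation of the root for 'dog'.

/niʒ/

In [niʒɛ] and [niʃ] the final segment of 'dog' alternates: [ʒ] ~ [ʃ].
Compare 'star', with invariant [ʃ] in [rɔʃɛ] and [rɔʃ]: an analysis with underlying /ʃ/ and a rule producing [ʒ] before the PL suffix would wrongly predict alternation here too.
So /ʒ/ is underlying, and a rule of word-final obstruent devoicing — voiced obstruents become voiceless word-finally — gives [ʃ].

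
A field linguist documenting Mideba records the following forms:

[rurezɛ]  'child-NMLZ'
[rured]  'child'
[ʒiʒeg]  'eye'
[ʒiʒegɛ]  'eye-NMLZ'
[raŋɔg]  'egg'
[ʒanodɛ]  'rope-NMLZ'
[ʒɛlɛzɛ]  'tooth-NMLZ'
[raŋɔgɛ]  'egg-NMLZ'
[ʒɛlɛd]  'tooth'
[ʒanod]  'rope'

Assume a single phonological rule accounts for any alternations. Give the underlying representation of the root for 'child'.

/rurez/

'child' shows [z] ~ [d] at the end of the stem ([rurezɛ] vs [rured]).
But 'rope' keeps [d] in both environments ([ʒanodɛ], [ʒanod]), so there is no rule changing /d/ to [z] before the NMLZ suffix.
The alternation reflects word-final hardening: voiced fricatives become stops word-finally. /z/ is underlying.
So 'child' = /rurez/.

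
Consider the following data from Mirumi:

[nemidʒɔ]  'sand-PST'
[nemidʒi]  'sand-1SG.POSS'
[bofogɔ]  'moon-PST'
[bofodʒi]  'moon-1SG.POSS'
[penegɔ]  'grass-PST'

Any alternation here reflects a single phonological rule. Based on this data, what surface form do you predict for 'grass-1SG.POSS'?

In [bofodʒi] and [bofogɔ] the final segment of 'moon' alternates: [dʒ] ~ [g].
But 'sand' keeps [dʒ] in both environments ([nemidʒi], [nemidʒɔ]), so there is no rule changing /dʒ/ to [g] before the PST suffix.
The underlying segment must be /g/; /g/ becomes palato-alveolar [dʒ] before a front vowel, yielding [dʒ] there.
From [penegɔ] the stem 'grass' is /peneg/; before a front vowel this yields [penedʒi].

[penedʒi]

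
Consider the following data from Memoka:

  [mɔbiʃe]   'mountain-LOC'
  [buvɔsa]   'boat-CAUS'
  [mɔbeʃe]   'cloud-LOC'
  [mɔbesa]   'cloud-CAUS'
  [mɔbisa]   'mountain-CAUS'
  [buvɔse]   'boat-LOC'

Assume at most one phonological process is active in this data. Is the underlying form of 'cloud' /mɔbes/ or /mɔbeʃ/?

/mɔbeʃ/

In [mɔbesa] and [mɔbeʃe] the final segment of 'cloud' alternates: [s] ~ [ʃ].
The stem 'boat' ([buvɔsa], [buvɔse]) shows [s] unchanged in both environments, so [s] cannot be basic with [ʃ] derived before the LOC suffix.
So /ʃ/ is underlying, and a rule of depalatalization — palato-alveolar /ʃ/ becomes [s] when no front vowel follows — gives [s].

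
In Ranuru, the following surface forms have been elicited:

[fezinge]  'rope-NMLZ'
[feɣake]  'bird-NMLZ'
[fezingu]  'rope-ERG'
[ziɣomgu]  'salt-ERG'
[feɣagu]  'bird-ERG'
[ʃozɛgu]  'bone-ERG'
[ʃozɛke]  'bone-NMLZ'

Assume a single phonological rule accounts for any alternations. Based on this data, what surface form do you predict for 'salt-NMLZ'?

[ziɣomge]

The NMLZ suffix surfaces as [-ge] and [-ke], depending on the final segment of the stem.
By contrast the ERG suffix keeps its initial [g] throughout — that segment must be underlying.
The NMLZ suffix is therefore /-ke/ underlyingly, with post-nasal voicing: voiceless stops become voiced after a nasal.
After 'salt', which ends in a nasal, the suffix surfaces as [-ge], giving [ziɣomge].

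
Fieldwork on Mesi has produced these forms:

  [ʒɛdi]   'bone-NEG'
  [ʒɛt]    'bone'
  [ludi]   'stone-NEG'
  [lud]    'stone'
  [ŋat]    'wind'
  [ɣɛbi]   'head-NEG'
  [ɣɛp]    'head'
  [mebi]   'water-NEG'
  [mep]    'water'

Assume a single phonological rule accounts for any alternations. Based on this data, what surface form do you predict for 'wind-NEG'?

[ŋadi]

'bone' shows [d] ~ [t] at the end of the stem ([ʒɛdi] vs [ʒɛt]).
Compare 'stone', with invariant [d] in [ludi] and [lud]: an analysis with underlying /d/ and a rule producing [t] in isolation would wrongly predict alternation here too.
So /t/ is underlying, and a rule of intervocalic voicing — voiceless stops become voiced between vowels — gives [d].
From [ŋat] the stem 'wind' is /ŋat/; between vowels this yields [ŋadi].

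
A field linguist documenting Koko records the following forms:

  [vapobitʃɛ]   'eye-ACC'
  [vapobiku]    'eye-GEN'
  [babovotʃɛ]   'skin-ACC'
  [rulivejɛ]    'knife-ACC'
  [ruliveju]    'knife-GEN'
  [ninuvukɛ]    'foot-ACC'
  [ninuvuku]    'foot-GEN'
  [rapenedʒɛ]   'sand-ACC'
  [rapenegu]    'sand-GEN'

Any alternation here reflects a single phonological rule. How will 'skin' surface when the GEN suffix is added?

[babovoku]

'eye' shows [tʃ] ~ [k] at the end of the stem ([vapobitʃɛ] vs [vapobiku]).
But 'foot' keeps [k] in both environments ([ninuvukɛ], [ninuvuku]), so there is no rule changing /k/ to [tʃ] before the ACC suffix.
The underlying segment must be /tʃ/; palato-alveolar /tʃ/ and /dʒ/ become [k] and [g] when no front vowel follows, yielding [k] there.
From [babovotʃɛ] the stem 'skin' is /babovotʃ/; when no front vowel follows this yields [babovoku].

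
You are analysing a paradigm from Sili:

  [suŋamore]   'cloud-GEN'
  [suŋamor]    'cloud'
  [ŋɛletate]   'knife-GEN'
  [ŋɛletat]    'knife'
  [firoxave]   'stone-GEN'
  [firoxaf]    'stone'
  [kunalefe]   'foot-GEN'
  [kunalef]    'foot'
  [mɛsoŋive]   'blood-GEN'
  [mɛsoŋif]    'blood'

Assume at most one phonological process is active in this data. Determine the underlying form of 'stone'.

/firoxav/

'stone' shows [v] ~ [f] at the end of the stem ([firoxave] vs [firoxaf]).
But 'foot' keeps [f] in both environments ([kunalefe], [kunalef]), so there is no rule changing /f/ to [v] before the GEN suffix.
The underlying segment must be /v/; voiced obstruents become voiceless word-finally, yielding [f] there.
So 'stone' = /firoxav/.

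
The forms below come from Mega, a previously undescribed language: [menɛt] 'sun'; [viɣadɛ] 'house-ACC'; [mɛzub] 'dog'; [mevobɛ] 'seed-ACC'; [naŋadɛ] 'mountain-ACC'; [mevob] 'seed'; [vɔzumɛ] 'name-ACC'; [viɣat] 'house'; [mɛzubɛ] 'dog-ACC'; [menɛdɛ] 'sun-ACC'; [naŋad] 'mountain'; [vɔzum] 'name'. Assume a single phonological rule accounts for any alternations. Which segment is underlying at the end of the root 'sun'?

/t/

The root 'sun' surfaces as [menɛt] and [menɛdɛ], with a stem-final [t] ~ [d] alternation.
Compare 'mountain', with invariant [d] in [naŋad] and [naŋadɛ]: an analysis with underlying /d/ and a rule producing [t] in isolation would wrongly predict alternation here too.
The alternation reflects intervocalic voicing: voiceless stops become voiced between vowels. /t/ is underlying.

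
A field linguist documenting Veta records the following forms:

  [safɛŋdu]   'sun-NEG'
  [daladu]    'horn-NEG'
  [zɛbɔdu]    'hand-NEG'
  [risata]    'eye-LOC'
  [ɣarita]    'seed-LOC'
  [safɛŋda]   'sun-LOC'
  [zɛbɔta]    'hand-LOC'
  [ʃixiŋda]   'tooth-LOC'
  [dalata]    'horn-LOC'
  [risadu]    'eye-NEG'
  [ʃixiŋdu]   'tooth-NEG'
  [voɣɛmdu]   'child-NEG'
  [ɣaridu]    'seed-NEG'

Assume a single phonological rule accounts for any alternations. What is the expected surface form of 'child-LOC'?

The LOC suffix surfaces as [-da] and [-ta], depending on the final segment of the stem.
The NEG suffix, which begins with [d], is invariant after every stem; so [d] is not altered by any rule here.
The LOC suffix is therefore /-ta/ underlyingly, with post-nasal voicing: voiceless stops become voiced after a nasal.
After 'child', which ends in a nasal, the suffix surfaces as [-da], giving [voɣɛmda].

[voɣɛmda]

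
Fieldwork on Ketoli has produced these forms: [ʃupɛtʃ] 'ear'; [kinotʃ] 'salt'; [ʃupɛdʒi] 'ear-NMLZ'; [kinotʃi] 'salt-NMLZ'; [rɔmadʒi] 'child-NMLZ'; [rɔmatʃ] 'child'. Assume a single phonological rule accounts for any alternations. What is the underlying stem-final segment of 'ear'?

/dʒ/

'ear' shows [tʃ] ~ [dʒ] at the end of the stem ([ʃupɛtʃ] vs [ʃupɛdʒi]).
If /tʃ/ were underlying and a rule turned it into [dʒ] before the NMLZ suffix, 'salt' would also alternate; but it has [tʃ] in both [kinotʃ] and [kinotʃi].
Therefore /dʒ/ is basic and [tʃ] is derived by word-final obstruent devoicing (voiced obstruents become voiceless word-finally).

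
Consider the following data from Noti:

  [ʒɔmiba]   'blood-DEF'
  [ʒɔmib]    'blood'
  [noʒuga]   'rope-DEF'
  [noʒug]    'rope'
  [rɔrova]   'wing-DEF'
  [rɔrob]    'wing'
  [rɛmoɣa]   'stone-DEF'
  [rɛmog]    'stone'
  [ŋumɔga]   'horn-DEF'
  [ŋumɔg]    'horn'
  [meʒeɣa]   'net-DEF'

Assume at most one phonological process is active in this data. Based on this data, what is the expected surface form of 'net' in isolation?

[meʒeg]

The root 'stone' surfaces as [rɛmoɣa] and [rɛmog], with a stem-final [ɣ] ~ [g] alternation.
The stem 'horn' ([ŋumɔga], [ŋumɔg]) shows [g] unchanged in both environments, so [g] cannot be basic with [ɣ] derived before the DEF suffix.
So /ɣ/ is underlying, and a rule of word-final hardening — voiced fricatives become stops word-finally — gives [g].
The one attested form of 'net', [meʒeɣa], shows underlying /meʒeɣ/. Applying the same rule word-finally gives [meʒeg].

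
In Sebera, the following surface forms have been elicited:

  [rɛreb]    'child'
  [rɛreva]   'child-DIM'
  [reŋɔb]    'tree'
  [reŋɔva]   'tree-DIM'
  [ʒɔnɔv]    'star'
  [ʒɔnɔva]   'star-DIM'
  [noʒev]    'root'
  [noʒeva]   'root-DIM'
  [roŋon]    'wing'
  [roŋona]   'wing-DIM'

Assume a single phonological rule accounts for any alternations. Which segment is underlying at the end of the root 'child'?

The stem for 'child' ends in [b] in [rɛreb] but [v] in [rɛreva].
If /v/ were underlying and a rule turned it into [b] in isolation, 'star' would also alternate; but it has [v] in both [ʒɔnɔv] and [ʒɔnɔva].
Therefore /b/ is basic and [v] is derived by intervocalic spirantization (voiced stops become fricatives between vowels).

/b/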